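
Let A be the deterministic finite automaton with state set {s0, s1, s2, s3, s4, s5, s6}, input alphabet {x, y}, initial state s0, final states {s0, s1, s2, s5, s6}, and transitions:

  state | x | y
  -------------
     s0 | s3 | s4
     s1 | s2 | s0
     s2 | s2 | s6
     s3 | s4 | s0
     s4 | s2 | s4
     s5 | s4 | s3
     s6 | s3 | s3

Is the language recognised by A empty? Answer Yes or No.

No

The empty string ε is accepted: the run s0 ends in the accepting state s0.
Since at least one string is accepted, L(A) is not empty.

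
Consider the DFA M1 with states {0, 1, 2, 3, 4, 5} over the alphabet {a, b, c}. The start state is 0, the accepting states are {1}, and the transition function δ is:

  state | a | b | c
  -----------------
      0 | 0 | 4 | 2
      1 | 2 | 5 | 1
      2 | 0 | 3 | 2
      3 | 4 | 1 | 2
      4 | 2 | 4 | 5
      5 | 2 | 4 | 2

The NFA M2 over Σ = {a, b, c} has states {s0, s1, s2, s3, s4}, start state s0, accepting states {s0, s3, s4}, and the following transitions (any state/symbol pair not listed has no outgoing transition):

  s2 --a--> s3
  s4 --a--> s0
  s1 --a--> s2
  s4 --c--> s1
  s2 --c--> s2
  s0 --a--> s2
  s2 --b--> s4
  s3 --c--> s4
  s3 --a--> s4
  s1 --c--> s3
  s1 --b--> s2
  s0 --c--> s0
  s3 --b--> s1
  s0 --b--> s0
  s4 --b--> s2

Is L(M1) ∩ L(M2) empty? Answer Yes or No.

No

The string cbb is accepted by both M1 and M2.
Hence L(M1) ∩ L(M2) ≠ ∅.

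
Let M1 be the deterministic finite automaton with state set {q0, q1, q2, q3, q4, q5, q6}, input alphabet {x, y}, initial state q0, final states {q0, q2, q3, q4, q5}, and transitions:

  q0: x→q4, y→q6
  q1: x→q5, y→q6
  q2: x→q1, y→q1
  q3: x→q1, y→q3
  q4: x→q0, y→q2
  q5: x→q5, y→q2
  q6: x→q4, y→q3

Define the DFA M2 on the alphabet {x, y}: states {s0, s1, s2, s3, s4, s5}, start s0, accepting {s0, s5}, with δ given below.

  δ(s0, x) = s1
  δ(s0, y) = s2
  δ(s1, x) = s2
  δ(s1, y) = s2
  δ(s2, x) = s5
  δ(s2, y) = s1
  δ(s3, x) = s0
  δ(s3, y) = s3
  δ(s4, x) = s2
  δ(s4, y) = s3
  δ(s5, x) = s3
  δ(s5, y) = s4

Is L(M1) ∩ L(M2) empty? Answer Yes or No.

No

The empty string ε is accepted by both M1 and M2.
Hence L(M1) ∩ L(M2) ≠ ∅.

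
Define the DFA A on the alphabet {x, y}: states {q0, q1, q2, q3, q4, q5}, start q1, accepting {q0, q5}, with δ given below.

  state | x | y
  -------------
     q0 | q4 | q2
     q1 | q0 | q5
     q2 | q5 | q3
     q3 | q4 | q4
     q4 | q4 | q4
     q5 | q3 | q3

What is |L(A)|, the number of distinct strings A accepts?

3

The useful subgraph on states {q0, q1, q2, q5} is acyclic, so L(A) is finite; the longest accepting path visits 4 useful states, giving maximum string length 3.
Counting accepting paths from q1 by length: 2 of length 1, 1 of length 3. Total 3.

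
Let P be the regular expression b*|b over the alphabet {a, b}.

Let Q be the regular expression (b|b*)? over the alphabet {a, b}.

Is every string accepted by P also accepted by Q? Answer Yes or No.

Yes

Converting the expression P to a DFA (subset construction, then merging equivalent states) gives the minimal DFA with states {p0, p1}, start state p0, accepting states {p0} and transitions p0: a→p1, b→p0; p1: a→p1, b→p1.
Converting the expression Q to a DFA (subset construction, then merging equivalent states) gives the minimal DFA with states {q0, q1}, start state q0, accepting states {q0} and transitions q0: a→q1, b→q0; q1: a→q1, b→q1.
Exploring the product automaton P × Q from the start pair (p0, q0), following both machines on each input symbol, reaches 2 state pairs: (p0, q0), (p1, q1).
P accepts in {p0} and Q accepts in {q0}. The reachable pairs whose P-component is accepting are (p0, q0); in each of them the Q-component is accepting too, so the product for L(P) \ L(Q) (P-component accepting, Q-component rejecting) has no reachable accepting pair and the difference is empty.
Hence every string in L(P) is also in L(Q).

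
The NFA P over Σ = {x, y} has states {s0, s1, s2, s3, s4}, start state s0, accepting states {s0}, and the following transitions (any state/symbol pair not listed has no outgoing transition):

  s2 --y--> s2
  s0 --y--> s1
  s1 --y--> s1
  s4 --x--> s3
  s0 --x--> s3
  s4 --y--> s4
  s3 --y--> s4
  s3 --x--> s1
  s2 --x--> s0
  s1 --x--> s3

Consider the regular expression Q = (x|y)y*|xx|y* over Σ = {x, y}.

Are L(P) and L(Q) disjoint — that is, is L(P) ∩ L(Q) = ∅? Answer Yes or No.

No

The empty string ε is accepted by both P and Q.
Hence L(P) ∩ L(Q) ≠ ∅.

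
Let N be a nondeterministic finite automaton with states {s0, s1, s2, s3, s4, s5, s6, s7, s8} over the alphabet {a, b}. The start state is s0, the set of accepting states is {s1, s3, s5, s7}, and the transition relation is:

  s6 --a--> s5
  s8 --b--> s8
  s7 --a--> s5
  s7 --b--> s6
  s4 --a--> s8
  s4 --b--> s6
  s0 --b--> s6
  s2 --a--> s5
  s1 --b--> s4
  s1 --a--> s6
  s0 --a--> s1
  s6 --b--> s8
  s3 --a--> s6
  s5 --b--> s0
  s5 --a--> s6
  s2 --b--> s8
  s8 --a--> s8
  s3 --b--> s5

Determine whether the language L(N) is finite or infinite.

infinite

State s0 is reachable from the start and can reach an accepting state, and it lies on the cycle s0 → s1 → s4 → s6 → s5 → s0.
Traversing that cycle any number of times yields accepted strings of unbounded length, so the language is infinite.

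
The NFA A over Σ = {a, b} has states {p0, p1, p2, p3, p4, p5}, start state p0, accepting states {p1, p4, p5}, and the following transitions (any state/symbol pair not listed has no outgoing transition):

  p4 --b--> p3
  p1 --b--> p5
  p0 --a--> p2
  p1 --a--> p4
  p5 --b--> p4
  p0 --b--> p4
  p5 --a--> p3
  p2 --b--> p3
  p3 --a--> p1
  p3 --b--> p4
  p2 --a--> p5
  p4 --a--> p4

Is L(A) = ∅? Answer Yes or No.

No

The string b is accepted: the run p0 → p4 ends in the accepting state p4.
Since at least one string is accepted, L(A) is not empty.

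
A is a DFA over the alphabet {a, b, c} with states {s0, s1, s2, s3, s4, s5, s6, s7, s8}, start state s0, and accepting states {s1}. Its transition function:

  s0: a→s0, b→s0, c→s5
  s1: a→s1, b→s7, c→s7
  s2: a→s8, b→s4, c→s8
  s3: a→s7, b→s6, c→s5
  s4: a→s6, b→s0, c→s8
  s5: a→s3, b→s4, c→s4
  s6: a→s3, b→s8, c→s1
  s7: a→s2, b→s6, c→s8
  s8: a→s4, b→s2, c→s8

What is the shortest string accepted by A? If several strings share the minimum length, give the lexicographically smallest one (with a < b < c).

cabc

A breadth-first search from s0 reaches an accepting state first via the path s0 → s5 → s3 → s6 → s1 on input cabc.
No string of length < 4 is accepted (BFS exhausts all shorter strings without reaching an accepting state), and cabc is the lexicographically least accepting string of length 4.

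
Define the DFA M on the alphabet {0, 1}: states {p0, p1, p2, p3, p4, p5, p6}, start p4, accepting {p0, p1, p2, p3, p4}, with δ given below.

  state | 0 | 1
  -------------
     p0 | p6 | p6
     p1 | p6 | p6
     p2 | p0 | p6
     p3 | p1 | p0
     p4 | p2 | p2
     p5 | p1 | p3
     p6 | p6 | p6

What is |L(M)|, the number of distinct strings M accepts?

5

The useful subgraph on states {p0, p2, p4} is acyclic, so L(M) is finite; the longest accepting path visits 3 useful states, giving maximum string length 2.
Counting accepting paths from p4 by length: 1 of length 0, 2 of length 1, 2 of length 2. Total 5.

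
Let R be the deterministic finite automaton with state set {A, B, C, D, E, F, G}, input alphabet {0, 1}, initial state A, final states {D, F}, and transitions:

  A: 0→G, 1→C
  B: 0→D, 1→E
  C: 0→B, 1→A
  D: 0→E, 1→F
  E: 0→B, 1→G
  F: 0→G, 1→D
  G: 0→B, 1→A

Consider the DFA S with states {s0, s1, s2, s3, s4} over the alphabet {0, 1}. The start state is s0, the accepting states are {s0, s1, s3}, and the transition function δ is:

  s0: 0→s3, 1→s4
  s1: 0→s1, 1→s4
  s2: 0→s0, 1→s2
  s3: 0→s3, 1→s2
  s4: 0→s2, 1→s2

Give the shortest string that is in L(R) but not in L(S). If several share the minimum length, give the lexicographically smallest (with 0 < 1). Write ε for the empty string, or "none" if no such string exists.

0001

The string 0001 is accepted by R but not by S.
No shorter string lies in the difference, and 0001 is the lexicographically first length-4 string in L(R) \ L(S).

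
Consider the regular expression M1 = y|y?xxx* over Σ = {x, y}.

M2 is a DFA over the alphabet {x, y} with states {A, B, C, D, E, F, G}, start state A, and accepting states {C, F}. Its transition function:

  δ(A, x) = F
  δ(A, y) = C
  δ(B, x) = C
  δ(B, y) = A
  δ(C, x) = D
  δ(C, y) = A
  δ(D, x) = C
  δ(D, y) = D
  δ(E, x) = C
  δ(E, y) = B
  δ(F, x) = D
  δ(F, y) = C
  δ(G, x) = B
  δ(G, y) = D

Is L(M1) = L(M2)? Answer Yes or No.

No

The string xx is accepted by M1 but rejected by M2.
So L(M1) ≠ L(M2).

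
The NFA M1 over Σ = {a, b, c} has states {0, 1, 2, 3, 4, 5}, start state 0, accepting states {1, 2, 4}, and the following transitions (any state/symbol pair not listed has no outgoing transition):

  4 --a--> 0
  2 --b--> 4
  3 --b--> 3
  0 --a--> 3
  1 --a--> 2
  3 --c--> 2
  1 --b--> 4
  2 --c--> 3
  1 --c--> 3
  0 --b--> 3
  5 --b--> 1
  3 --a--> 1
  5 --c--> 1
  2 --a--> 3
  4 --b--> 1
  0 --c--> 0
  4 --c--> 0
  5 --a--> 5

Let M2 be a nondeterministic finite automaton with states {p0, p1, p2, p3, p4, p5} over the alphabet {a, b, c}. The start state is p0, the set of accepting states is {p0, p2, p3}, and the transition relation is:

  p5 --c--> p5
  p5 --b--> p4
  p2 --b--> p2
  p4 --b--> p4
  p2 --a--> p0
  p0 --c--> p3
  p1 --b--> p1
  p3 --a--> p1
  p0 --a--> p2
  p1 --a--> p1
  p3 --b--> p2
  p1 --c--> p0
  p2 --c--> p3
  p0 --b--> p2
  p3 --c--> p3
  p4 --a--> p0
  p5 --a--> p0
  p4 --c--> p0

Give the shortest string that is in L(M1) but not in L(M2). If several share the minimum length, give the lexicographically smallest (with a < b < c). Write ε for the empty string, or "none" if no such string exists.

The string caa is accepted by M1 but not by M2.
No shorter string lies in the difference, and caa is the lexicographically first length-3 string in L(M1) \ L(M2).

caa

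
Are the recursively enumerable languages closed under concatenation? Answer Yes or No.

Yes

Dovetail over all split points of the input and all step bounds t = 1, 2, …, simulating the recogniser for L₁ on the prefix and the recogniser for L₂ on the suffix for t steps; accept if for some split both accept.
So the recursively enumerable languages are closed under concatenation.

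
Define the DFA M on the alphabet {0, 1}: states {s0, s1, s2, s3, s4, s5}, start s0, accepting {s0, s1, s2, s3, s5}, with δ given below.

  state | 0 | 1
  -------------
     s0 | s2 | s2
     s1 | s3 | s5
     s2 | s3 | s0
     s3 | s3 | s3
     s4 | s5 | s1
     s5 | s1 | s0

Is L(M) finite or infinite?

State s0 is reachable from the start and can reach an accepting state, and it lies on the cycle s0 → s2 → s0.
Traversing that cycle any number of times yields accepted strings of unbounded length, so the language is infinite.

infinite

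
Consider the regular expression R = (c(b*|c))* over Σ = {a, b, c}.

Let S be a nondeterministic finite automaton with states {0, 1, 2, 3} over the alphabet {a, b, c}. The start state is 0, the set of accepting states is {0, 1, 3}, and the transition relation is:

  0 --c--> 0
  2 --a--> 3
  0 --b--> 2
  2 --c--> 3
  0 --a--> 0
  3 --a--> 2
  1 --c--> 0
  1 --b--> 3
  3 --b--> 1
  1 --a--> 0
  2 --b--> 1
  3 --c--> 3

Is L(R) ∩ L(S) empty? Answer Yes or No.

No

The empty string ε is accepted by both R and S.
Hence L(R) ∩ L(S) ≠ ∅.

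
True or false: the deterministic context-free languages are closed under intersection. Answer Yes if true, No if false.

No

DCFLs are closed under complement (normalise the DPDA to read all of its input, then flip the verdict). If they were also closed under intersection, De Morgan would make them closed under union; but {aⁿbⁿ : n≥0} and {aⁿb²ⁿ : n≥0} are DCFLs (push the a's; pop one per b, respectively one per two b's) whose union no deterministic PDA accepts: a DPDA for it would have a single run on aⁿb²ⁿ, accepting after the prefix aⁿbⁿ and accepting again after n more b's; an ordinary PDA that simulates it on a's and b's and, at any moment when it is accepting, may switch to reading only a fresh letter c while feeding each c to the simulation as a b, would accept aⁱbʲcᵏ (k≥1) exactly when both aⁱbʲ and aⁱbʲ⁺ᵏ are in the language, i.e. its language intersected with the regular set a*b*c⁺ would be exactly {aⁿbⁿcⁿ : n≥1} — impossible, since context-free languages are closed under intersection with regular sets and {aⁿbⁿcⁿ} is not context-free.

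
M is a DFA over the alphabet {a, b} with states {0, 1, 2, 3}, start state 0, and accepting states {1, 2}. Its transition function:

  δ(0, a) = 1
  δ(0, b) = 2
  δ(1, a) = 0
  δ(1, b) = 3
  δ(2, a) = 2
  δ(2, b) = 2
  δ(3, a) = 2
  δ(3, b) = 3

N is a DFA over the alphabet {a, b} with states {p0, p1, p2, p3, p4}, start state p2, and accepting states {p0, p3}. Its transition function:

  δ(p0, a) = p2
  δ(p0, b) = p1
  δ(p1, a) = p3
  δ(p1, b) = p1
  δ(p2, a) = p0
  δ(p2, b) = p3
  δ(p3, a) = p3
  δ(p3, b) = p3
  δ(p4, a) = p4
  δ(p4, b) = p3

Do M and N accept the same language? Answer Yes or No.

Yes

Exploring the product automaton M × N from the start pair (0, p2), following both machines on each input symbol, reaches 4 state pairs: (0, p2), (1, p0), (2, p3), (3, p1).
M accepts in {1, 2} and N accepts in {p0, p3}. In every reachable pair the two components are either both accepting — (1, p0), (2, p3) — or both non-accepting, so no string is accepted by exactly one of the machines: L(M) \ L(N) and L(N) \ L(M) are both empty.
Hence every string is accepted by M iff it is accepted by N, and the two languages coincide.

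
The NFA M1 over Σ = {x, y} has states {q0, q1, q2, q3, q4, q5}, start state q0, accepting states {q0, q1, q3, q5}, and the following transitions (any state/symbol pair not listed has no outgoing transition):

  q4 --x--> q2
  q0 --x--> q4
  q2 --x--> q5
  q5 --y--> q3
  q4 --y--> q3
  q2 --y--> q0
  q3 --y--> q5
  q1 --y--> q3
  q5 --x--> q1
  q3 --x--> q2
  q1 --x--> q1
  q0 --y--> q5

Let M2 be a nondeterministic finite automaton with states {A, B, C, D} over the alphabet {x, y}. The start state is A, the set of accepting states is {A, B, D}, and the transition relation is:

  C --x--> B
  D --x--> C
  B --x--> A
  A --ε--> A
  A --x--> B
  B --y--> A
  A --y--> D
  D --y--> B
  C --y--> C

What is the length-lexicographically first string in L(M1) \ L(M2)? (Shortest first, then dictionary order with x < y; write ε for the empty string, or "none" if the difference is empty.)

yx

The string yx is accepted by M1 but not by M2.
No shorter string lies in the difference, and yx is the lexicographically first length-2 string in L(M1) \ L(M2).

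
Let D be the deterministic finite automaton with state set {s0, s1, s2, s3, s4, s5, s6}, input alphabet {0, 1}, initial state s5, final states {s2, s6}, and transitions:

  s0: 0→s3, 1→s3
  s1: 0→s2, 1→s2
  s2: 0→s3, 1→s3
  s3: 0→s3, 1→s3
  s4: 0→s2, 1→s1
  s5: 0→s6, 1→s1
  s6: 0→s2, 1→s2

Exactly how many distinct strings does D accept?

The useful subgraph on states {s1, s2, s5, s6} is acyclic, so L(D) is finite; the longest accepting path visits 3 useful states, giving maximum string length 2.
Counting accepting paths from s5 by length: 1 of length 1, 4 of length 2. Total 5.

5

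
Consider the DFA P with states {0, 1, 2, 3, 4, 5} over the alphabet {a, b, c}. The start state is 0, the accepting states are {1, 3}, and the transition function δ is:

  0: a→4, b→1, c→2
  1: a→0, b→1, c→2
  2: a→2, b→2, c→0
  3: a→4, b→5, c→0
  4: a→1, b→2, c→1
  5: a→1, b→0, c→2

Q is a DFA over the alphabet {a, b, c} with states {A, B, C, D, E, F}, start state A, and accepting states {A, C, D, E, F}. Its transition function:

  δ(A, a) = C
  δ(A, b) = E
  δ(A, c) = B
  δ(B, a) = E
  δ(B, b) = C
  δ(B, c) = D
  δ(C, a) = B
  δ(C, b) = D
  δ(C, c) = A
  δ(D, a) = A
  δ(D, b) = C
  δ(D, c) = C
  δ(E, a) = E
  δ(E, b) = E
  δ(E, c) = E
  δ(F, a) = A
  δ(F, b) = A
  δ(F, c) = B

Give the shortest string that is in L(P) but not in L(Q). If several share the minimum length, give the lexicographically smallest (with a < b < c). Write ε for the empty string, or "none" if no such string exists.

The string aa is accepted by P but not by Q.
No shorter string lies in the difference, and aa is the lexicographically first length-2 string in L(P) \ L(Q).

aa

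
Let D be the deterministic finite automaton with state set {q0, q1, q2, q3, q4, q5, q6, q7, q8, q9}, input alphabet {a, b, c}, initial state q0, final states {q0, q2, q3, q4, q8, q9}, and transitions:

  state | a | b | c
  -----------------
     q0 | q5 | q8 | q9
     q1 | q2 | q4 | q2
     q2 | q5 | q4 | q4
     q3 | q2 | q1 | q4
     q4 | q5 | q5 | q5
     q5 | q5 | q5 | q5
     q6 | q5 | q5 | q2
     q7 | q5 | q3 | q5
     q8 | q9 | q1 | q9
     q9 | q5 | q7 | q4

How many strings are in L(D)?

The useful subgraph on states {q0, q1, q2, q3, q4, q7, q8, q9} is acyclic, so L(D) is finite; the longest accepting path visits 8 useful states, giving maximum string length 7.
Counting accepting paths from q0 by length: 1 of length 0, 2 of length 1, 3 of length 2, 6 of length 3, 8 of length 4, 9 of length 5, 14 of length 6, 8 of length 7. Total 51.

51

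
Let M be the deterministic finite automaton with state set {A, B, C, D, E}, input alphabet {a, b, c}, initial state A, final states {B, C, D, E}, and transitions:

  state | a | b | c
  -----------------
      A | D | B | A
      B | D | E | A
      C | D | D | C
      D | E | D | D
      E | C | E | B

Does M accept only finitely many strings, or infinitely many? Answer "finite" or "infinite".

State A is reachable from the start and can reach an accepting state, and it lies on the cycle A → A.
Traversing that cycle any number of times yields accepted strings of unbounded length, so the language is infinite.

infinite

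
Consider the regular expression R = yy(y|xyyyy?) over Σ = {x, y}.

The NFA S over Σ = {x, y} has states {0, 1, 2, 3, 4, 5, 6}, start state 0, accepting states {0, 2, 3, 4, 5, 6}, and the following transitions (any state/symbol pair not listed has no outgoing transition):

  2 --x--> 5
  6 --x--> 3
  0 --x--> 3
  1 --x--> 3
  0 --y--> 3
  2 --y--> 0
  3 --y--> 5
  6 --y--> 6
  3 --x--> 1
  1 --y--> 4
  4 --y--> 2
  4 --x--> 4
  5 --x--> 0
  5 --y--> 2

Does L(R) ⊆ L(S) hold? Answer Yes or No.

Yes

Converting the expression R to a DFA (subset construction, then merging equivalent states) gives the minimal DFA with states {r0, r1, r2, r3, r4, r5, r6, r7, r8}, start state r0, accepting states {r5, r8} and transitions r0: x→r1, y→r2; r1: x→r1, y→r1; r2: x→r1, y→r3; r3: x→r4, y→r5; r4: x→r1, y→r6; r5: x→r1, y→r1; r6: x→r1, y→r7; r7: x→r1, y→r8; r8: x→r1, y→r5.
Exploring the product automaton R × S from the start pair (r0, 0), following both machines on each input symbol, reaches 15 state pairs: (r0, 0), (r1, 3), (r2, 3), (r1, 1), (r1, 5), (r3, 5), (r1, 4), (r1, 0), (r1, 2), (r4, 0), (r5, 2), (r6, 3), (r7, 5), (r8, 2), (r5, 0).
R accepts in {r5, r8} and S accepts in {0, 2, 3, 4, 5, 6}. The reachable pairs whose R-component is accepting are (r5, 2), (r8, 2), (r5, 0); in each of them the S-component is accepting too, so the product for L(R) \ L(S) (R-component accepting, S-component rejecting) has no reachable accepting pair and the difference is empty.
Hence every string in L(R) is also in L(S).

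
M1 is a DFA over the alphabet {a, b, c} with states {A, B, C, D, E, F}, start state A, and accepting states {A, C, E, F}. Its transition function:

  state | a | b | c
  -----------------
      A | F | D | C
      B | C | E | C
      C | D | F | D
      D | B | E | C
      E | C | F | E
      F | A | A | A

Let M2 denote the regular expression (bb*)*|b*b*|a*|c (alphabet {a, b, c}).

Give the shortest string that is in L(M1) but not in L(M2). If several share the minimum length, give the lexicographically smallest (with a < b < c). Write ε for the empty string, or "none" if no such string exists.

The string ab is accepted by M1 but not by M2.
No shorter string lies in the difference, and ab is the lexicographically first length-2 string in L(M1) \ L(M2).

ab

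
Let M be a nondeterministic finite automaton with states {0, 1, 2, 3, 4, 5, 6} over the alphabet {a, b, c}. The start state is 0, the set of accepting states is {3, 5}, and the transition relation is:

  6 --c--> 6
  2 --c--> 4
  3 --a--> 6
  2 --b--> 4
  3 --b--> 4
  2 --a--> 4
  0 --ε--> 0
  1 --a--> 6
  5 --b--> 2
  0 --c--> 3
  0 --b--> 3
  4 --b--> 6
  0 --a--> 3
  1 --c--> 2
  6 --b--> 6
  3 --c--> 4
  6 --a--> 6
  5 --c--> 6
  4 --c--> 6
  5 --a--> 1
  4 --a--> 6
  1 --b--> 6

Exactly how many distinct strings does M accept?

3

The useful subgraph on states {0, 3} is acyclic, so L(M) is finite; the longest accepting path visits 2 useful states, giving maximum string length 1.
Counting accepting paths from 0 by length: 3 of length 1. Total 3.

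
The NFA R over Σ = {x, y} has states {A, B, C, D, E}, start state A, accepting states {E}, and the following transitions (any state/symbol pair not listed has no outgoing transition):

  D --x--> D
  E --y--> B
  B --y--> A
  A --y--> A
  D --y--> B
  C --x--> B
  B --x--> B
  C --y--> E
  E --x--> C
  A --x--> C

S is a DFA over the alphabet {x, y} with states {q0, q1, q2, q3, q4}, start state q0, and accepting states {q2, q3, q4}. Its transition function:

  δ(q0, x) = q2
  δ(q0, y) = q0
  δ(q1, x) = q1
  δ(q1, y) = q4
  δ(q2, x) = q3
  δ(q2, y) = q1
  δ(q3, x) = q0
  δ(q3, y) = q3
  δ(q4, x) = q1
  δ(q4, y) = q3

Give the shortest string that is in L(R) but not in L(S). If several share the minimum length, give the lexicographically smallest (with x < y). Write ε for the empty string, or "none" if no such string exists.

xy

The string xy is accepted by R but not by S.
No shorter string lies in the difference, and xy is the lexicographically first length-2 string in L(R) \ L(S).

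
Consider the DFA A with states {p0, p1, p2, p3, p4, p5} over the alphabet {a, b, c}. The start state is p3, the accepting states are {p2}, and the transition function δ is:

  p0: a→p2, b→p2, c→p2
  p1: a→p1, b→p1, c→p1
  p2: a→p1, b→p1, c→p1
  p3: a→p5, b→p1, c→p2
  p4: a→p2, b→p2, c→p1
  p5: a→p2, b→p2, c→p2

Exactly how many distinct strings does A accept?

4

The useful subgraph on states {p2, p3, p5} is acyclic, so L(A) is finite; the longest accepting path visits 3 useful states, giving maximum string length 2.
Counting accepting paths from p3 by length: 1 of length 1, 3 of length 2. Total 4.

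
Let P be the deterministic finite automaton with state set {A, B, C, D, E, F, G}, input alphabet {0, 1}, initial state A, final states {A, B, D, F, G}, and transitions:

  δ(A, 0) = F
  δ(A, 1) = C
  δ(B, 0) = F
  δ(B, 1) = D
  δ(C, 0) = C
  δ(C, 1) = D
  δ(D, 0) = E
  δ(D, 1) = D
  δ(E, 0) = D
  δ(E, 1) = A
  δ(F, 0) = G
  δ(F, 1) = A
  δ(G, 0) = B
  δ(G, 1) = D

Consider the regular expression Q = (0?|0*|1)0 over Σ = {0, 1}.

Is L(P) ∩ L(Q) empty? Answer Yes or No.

The string 0 is accepted by both P and Q.
Hence L(P) ∩ L(Q) ≠ ∅.

No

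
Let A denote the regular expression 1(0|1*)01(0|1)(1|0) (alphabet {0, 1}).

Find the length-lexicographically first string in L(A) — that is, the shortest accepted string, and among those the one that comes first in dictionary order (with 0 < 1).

10100

By inspection of the expression, no string of length less than 5 matches, and 10100 is the lexicographically first match of length 5.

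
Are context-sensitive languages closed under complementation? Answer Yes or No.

The context-sensitive languages are exactly NSPACE(n), and by the Immerman–Szelepcsényi theorem nondeterministic space classes (from log n up) are closed under complement.
So the context-sensitive languages are closed under complement.

Yes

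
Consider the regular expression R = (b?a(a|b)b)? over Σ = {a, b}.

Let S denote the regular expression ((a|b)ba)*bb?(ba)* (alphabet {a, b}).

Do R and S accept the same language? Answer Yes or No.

The empty string ε is accepted by R but rejected by S.
So L(R) ≠ L(S).

No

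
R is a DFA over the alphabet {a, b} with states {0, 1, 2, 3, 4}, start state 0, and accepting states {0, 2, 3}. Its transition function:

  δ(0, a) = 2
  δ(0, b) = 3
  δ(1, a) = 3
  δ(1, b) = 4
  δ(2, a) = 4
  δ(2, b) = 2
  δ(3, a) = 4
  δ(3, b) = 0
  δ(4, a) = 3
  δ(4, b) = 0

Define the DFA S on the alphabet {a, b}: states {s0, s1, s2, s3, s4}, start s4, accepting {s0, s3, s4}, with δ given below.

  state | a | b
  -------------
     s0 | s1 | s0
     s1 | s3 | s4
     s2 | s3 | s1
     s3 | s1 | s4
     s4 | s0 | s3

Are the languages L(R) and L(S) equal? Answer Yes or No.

Yes

Exploring the product automaton R × S from the start pair (0, s4), following both machines on each input symbol, reaches 4 state pairs: (0, s4), (2, s0), (3, s3), (4, s1).
R accepts in {0, 2, 3} and S accepts in {s0, s3, s4}. In every reachable pair the two components are either both accepting — (0, s4), (2, s0), (3, s3) — or both non-accepting, so no string is accepted by exactly one of the machines: L(R) \ L(S) and L(S) \ L(R) are both empty.
Hence every string is accepted by R iff it is accepted by S, and the two languages coincide.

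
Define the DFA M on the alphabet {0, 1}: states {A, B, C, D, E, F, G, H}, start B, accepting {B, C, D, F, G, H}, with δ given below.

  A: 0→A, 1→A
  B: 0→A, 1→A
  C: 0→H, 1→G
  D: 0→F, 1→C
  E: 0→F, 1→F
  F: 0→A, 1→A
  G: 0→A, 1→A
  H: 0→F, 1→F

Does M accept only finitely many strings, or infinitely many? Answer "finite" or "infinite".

The useful states (reachable from B and able to reach an accepting state) are {B}.
Restricted to these states the transition graph has no cycle, so every accepting path has bounded length and L is finite.

finite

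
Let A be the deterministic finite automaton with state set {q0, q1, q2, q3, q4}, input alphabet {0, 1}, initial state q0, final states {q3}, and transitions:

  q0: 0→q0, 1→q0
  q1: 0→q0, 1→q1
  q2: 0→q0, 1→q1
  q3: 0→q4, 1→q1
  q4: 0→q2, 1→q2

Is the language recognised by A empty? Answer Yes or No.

The states reachable from the start state are {q0}.
None of the accepting states {q3} is reachable, so no string is accepted and L(A) = ∅.

Yes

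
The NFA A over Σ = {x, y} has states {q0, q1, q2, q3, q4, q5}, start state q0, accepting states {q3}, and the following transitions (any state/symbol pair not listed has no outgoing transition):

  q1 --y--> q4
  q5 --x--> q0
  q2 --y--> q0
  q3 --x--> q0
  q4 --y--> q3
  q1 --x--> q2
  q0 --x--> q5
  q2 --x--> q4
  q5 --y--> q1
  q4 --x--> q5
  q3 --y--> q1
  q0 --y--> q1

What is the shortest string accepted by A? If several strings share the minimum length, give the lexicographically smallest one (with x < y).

yyy

A breadth-first search from q0 reaches an accepting state first via the path q0 → q1 → q4 → q3 on input yyy.
No string of length < 3 is accepted (BFS exhausts all shorter strings without reaching an accepting state), and yyy is the lexicographically least accepting string of length 3.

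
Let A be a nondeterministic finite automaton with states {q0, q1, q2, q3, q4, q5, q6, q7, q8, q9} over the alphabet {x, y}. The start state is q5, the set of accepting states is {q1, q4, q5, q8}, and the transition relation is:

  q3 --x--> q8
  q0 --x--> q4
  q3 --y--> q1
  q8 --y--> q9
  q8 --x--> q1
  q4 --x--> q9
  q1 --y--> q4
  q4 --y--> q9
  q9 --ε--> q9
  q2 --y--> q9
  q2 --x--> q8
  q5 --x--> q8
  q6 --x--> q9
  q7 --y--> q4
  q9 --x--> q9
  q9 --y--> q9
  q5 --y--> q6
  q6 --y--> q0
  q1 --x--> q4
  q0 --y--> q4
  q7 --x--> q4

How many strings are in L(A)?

The useful subgraph on states {q0, q1, q4, q5, q6, q8} is acyclic, so L(A) is finite; the longest accepting path visits 4 useful states, giving maximum string length 3.
Counting accepting paths from q5 by length: 1 of length 0, 1 of length 1, 1 of length 2, 4 of length 3. Total 7.

7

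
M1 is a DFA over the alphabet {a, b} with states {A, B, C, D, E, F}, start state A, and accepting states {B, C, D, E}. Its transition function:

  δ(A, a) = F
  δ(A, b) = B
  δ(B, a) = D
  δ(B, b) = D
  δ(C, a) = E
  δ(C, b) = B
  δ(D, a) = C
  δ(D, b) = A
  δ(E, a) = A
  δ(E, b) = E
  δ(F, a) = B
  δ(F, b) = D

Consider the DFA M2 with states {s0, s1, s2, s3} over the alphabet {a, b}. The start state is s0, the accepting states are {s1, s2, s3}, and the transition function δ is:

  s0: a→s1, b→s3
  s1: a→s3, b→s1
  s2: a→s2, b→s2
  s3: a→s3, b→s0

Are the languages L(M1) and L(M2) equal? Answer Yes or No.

The string bb is accepted by M1 but rejected by M2.
So L(M1) ≠ L(M2).

No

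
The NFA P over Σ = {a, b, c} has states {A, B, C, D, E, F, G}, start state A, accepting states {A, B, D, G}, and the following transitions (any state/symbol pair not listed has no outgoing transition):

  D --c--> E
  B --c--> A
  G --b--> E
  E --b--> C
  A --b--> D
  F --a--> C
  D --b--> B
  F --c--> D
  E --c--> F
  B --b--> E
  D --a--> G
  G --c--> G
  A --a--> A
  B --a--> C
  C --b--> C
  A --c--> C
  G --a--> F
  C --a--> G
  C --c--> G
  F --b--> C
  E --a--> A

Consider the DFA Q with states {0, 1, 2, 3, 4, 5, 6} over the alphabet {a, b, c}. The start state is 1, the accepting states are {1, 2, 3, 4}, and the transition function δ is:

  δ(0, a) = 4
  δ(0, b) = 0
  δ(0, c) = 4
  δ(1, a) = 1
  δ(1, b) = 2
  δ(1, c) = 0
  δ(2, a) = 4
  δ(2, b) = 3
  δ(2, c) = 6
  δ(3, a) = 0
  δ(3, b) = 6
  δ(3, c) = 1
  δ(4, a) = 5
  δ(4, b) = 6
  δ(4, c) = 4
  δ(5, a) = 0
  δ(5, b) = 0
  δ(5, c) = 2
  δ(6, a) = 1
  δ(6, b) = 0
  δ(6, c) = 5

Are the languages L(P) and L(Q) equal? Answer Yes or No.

Exploring the product automaton P × Q from the start pair (A, 1), following both machines on each input symbol, reaches 7 state pairs: (A, 1), (D, 2), (C, 0), (G, 4), (B, 3), (E, 6), (F, 5).
P accepts in {A, B, D, G} and Q accepts in {1, 2, 3, 4}. In every reachable pair the two components are either both accepting — (A, 1), (D, 2), (G, 4), (B, 3) — or both non-accepting, so no string is accepted by exactly one of the machines: L(P) \ L(Q) and L(Q) \ L(P) are both empty.
Hence every string is accepted by P iff it is accepted by Q, and the two languages coincide.

Yes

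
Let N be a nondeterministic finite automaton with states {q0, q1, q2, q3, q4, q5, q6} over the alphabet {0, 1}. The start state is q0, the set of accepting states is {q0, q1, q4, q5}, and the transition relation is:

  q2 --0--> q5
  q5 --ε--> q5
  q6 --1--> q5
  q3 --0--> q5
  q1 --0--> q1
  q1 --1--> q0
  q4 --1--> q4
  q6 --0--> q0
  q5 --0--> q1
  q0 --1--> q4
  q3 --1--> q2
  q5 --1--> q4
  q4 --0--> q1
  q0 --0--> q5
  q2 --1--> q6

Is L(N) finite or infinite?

State q0 is reachable from the start and can reach an accepting state, and it lies on the cycle q0 → q4 → q1 → q0.
Traversing that cycle any number of times yields accepted strings of unbounded length, so the language is infinite.

infinite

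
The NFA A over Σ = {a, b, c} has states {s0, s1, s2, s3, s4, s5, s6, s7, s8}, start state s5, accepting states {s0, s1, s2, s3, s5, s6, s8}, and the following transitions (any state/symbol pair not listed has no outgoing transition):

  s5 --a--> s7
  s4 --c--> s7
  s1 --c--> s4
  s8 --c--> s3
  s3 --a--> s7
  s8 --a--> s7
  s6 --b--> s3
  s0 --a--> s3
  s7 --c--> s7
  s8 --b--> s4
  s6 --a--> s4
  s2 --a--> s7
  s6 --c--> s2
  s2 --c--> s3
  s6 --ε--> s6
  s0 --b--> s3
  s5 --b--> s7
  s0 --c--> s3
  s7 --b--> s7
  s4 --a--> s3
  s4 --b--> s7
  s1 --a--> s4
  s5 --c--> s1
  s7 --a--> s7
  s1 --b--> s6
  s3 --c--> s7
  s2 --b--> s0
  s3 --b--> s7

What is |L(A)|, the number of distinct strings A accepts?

13

The useful subgraph on states {s0, s1, s2, s3, s4, s5, s6} is acyclic, so L(A) is finite; the longest accepting path visits 6 useful states, giving maximum string length 5.
Counting accepting paths from s5 by length: 1 of length 0, 1 of length 1, 1 of length 2, 4 of length 3, 3 of length 4, 3 of length 5. Total 13.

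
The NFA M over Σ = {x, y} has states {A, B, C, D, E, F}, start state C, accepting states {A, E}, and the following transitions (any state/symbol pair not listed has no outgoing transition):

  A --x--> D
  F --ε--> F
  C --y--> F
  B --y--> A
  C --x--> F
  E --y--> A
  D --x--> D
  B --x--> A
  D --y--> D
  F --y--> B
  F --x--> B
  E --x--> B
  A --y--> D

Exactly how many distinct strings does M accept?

The useful subgraph on states {A, B, C, F} is acyclic, so L(M) is finite; the longest accepting path visits 4 useful states, giving maximum string length 3.
Counting accepting paths from C by length: 8 of length 3. Total 8.

8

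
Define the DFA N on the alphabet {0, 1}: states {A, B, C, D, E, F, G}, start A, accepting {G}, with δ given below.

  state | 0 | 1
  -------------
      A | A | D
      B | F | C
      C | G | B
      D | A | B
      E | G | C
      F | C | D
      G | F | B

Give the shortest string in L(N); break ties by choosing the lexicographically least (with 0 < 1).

A breadth-first search from A reaches an accepting state first via the path A → D → B → C → G on input 1110.
No string of length < 4 is accepted (BFS exhausts all shorter strings without reaching an accepting state), and 1110 is the lexicographically least accepting string of length 4.

1110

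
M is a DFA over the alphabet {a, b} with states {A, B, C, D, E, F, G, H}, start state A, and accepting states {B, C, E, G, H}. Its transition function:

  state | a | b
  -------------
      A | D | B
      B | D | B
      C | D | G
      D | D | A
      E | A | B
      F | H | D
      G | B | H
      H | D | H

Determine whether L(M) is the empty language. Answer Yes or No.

No

The string b is accepted: the run A → B ends in the accepting state B.
Since at least one string is accepted, L(M) is not empty.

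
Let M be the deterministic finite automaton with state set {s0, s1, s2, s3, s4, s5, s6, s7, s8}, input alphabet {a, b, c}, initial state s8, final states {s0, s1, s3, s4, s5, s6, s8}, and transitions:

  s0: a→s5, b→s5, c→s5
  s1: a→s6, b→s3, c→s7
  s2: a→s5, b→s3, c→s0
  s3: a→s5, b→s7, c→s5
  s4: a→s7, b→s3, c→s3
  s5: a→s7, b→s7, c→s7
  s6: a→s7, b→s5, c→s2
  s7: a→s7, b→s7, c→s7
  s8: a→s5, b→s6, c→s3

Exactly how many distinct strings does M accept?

15

The useful subgraph on states {s0, s2, s3, s5, s6, s8} is acyclic, so L(M) is finite; the longest accepting path visits 5 useful states, giving maximum string length 4.
Counting accepting paths from s8 by length: 1 of length 0, 3 of length 1, 3 of length 2, 3 of length 3, 5 of length 4. Total 15.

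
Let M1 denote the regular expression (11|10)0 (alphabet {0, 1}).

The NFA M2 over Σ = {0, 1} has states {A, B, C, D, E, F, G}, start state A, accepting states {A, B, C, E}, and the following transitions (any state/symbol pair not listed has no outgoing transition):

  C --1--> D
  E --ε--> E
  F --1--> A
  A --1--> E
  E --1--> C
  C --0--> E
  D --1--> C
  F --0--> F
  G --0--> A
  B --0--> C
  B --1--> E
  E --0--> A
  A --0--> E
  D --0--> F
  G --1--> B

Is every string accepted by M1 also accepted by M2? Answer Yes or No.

Converting the expression M1 to a DFA (subset construction, then merging equivalent states) gives the minimal DFA with states {r0, r1, r2, r3, r4}, start state r0, accepting states {r4} and transitions r0: 0→r1, 1→r2; r1: 0→r1, 1→r1; r2: 0→r3, 1→r3; r3: 0→r4, 1→r1; r4: 0→r1, 1→r1.
Exploring the product automaton M1 × M2 from the start pair (r0, A), following both machines on each input symbol, reaches 10 state pairs: (r0, A), (r1, E), (r2, E), (r1, A), (r1, C), (r3, A), (r3, C), (r1, D), (r4, E), (r1, F).
M1 accepts in {r4} and M2 accepts in {A, B, C, E}. The reachable pairs whose M1-component is accepting are (r4, E); in each of them the M2-component is accepting too, so the product for L(M1) \ L(M2) (M1-component accepting, M2-component rejecting) has no reachable accepting pair and the difference is empty.
Hence every string in L(M1) is also in L(M2).

Yes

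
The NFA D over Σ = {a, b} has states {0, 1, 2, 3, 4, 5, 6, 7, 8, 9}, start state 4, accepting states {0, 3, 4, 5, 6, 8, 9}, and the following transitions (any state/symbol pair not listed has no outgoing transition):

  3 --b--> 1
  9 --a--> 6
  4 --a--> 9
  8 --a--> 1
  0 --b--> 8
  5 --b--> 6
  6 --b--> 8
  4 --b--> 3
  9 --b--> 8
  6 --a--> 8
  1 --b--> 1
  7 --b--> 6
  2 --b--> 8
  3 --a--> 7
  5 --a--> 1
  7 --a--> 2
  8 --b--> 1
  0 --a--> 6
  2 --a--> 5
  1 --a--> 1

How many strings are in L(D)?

15

The useful subgraph on states {2, 3, 4, 5, 6, 7, 8, 9} is acyclic, so L(D) is finite; the longest accepting path visits 7 useful states, giving maximum string length 6.
Counting accepting paths from 4 by length: 1 of length 0, 2 of length 1, 2 of length 2, 3 of length 3, 4 of length 4, 1 of length 5, 2 of length 6. Total 15.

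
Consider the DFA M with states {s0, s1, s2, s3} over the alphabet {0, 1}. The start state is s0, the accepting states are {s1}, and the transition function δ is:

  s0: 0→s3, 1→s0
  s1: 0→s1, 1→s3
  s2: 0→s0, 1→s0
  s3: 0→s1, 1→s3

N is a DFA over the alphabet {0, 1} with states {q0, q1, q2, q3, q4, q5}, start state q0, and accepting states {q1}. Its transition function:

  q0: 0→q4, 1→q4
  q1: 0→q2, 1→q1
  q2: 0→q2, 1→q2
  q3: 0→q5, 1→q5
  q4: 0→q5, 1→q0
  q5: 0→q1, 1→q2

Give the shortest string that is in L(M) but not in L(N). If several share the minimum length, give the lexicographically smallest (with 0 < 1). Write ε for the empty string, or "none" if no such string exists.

00

The string 00 is accepted by M but not by N.
No shorter string lies in the difference, and 00 is the lexicographically first length-2 string in L(M) \ L(N).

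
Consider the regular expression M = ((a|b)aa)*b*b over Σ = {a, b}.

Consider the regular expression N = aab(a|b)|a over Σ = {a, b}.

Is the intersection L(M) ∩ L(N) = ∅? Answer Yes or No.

Converting the expression M to a DFA (subset construction, then merging equivalent states) gives the minimal DFA with states {m0, m1, m2, m3, m4, m5}, start state m0, accepting states {m2, m5} and transitions m0: a→m1, b→m2; m1: a→m3, b→m4; m2: a→m3, b→m5; m3: a→m0, b→m4; m4: a→m4, b→m4; m5: a→m4, b→m5.
Converting the expression N to a DFA (subset construction, then merging equivalent states) gives the minimal DFA with states {n0, n1, n2, n3, n4, n5}, start state n0, accepting states {n1, n5} and transitions n0: a→n1, b→n2; n1: a→n3, b→n2; n2: a→n2, b→n2; n3: a→n2, b→n4; n4: a→n5, b→n5; n5: a→n2, b→n2.
Exploring the product automaton M × N from the start pair (m0, n0), following both machines on each input symbol, reaches 11 state pairs: (m0, n0), (m1, n1), (m2, n2), (m3, n3), (m4, n2), (m3, n2), (m5, n2), (m0, n2), (m4, n4), (m1, n2), (m4, n5).
M accepts in {m2, m5} and N accepts in {n1, n5}; no reachable pair has both components accepting, so no string drives both machines to acceptance simultaneously and L(M) ∩ L(N) = ∅.
So no string is accepted by both, and the intersection is empty.

Yes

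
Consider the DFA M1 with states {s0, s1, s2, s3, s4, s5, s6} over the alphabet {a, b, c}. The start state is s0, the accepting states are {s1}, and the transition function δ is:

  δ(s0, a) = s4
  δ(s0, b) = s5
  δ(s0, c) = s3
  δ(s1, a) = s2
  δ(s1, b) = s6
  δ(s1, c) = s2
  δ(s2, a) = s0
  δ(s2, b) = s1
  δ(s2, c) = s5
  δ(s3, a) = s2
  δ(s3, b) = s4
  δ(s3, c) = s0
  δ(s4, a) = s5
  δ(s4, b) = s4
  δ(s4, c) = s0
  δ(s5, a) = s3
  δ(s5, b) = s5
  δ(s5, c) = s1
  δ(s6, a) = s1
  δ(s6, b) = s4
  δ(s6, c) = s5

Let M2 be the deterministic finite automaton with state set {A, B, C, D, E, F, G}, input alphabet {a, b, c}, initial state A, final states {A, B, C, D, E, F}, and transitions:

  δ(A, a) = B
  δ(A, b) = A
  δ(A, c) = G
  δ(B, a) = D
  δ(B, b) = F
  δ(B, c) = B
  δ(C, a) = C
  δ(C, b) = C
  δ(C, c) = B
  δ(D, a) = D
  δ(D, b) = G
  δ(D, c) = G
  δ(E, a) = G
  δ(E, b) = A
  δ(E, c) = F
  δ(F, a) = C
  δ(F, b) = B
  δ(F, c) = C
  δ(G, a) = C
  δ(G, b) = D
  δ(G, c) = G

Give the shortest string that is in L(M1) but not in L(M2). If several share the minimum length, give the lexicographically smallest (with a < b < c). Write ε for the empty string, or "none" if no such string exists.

The string bc is accepted by M1 but not by M2.
No shorter string lies in the difference, and bc is the lexicographically first length-2 string in L(M1) \ L(M2).

bc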